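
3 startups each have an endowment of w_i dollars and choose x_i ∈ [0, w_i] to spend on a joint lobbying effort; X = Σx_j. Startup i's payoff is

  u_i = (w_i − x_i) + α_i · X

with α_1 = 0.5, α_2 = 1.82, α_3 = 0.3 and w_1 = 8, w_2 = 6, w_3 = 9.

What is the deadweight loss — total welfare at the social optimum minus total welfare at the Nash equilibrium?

∂u_i/∂x_i = α_i − 1, so startup i contributes w_i if α_i > 1, else 0.
α_i > 1 for i ∈ {2}; NE contributions (0, 6, 0), X = 6.
W^NE = Σw_i − X^NE + (Σα_i)·X^NE = 23 + 1.62·6 = 32.72.
Planner: ∂(Σu_j)/∂x_i = Σα_j − 1 = 1.62 > 0, so everyone contributes w_i; X^SO = 23, W^SO = 23 + 1.62·23 = 60.26.
Deadweight loss = 27.54.

27.54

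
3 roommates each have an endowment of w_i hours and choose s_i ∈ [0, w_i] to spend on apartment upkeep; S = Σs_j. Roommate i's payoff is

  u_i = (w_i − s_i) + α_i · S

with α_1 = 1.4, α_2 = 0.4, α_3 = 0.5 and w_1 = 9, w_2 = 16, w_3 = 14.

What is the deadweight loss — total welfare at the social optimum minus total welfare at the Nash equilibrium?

39

∂u_i/∂s_i = α_i − 1, so roommate i contributes w_i if α_i > 1, else 0.
α_i > 1 for i ∈ {1}; NE contributions (9, 0, 0), S = 9.
W^NE = Σw_i − S^NE + (Σα_i)·S^NE = 39 + 1.3·9 = 50.7.
Planner: ∂(Σu_j)/∂s_i = Σα_j − 1 = 1.3 > 0, so everyone contributes w_i; S^SO = 39, W^SO = 39 + 1.3·39 = 89.7.
Deadweight loss = 39.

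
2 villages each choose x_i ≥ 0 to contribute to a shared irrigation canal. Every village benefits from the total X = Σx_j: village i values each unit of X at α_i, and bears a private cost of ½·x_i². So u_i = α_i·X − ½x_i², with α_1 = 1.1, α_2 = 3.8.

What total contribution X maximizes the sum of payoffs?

Planner FOC: ∂(Σu_j)/∂x_i = (Σα_j) − x_i = 0, so x_i^SO = Σα_j = 4.9 for every i; X^SO = 9.8.

9.8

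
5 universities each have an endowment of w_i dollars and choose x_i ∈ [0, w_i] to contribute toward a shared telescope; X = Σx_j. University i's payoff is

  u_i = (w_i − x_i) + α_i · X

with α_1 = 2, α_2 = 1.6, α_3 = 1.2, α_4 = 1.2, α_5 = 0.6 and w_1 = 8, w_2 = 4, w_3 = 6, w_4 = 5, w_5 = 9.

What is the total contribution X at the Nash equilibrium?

∂u_i/∂x_i = α_i − 1, so university i contributes w_i if α_i > 1, else 0.
α_i > 1 for i ∈ {1, 2, 3, 4}; NE contributions (8, 4, 6, 5, 0), X = 23.

23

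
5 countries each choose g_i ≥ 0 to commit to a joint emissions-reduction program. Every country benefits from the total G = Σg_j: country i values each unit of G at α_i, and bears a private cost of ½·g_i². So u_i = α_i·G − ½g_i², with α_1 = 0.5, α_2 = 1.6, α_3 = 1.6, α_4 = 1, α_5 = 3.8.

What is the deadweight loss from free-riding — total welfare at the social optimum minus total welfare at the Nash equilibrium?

Country i's FOC: ∂u_i/∂g_i = α_i − g_i = 0, so g_i* = α_i.
NE contributions = (0.5, 1.6, 1.6, 1, 3.8); G = 8.5.
W^NE = (Σα)·G − ½Σα_i² = 8.5² − ½·20.81 = 61.845.
Planner sets g_i = Σα_j = 8.5 for every i, so G^SO = 5·8.5 = 42.5.
W^SO = (Σα)·G^SO − ½·5·(Σα)² = (5/2)·8.5² = 180.625.
Deadweight loss = W^SO − W^NE = 118.78.

118.78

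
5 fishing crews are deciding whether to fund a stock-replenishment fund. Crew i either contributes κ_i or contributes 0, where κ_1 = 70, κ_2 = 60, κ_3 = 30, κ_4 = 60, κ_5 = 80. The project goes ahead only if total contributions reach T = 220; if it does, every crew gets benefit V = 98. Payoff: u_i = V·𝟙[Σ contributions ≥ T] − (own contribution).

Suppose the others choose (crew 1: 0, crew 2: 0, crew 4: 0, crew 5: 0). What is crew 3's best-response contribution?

0

Others' total = 0. Even contributing 30 gives 30 < 220: no benefit either way.
Best response: 0.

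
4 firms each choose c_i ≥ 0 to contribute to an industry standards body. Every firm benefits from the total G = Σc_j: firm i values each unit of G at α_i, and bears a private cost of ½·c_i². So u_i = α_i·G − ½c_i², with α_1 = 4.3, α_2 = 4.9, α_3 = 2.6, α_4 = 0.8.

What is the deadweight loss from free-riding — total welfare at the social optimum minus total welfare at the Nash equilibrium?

Firm i's FOC: ∂u_i/∂c_i = α_i − c_i = 0, so c_i* = α_i.
NE contributions = (4.3, 4.9, 2.6, 0.8); G = 12.6.
W^NE = (Σα)·G − ½Σα_i² = 12.6² − ½·49.9 = 133.81.
Planner sets c_i = Σα_j = 12.6 for every i, so G^SO = 4·12.6 = 50.4.
W^SO = (Σα)·G^SO − ½·4·(Σα)² = (4/2)·12.6² = 317.52.
Deadweight loss = W^SO − W^NE = 183.71.

183.71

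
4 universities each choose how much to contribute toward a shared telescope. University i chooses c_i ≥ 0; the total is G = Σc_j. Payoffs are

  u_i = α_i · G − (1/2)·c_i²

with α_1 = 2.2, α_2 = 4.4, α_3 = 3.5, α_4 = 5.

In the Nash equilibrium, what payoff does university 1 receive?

30.8

University i's FOC: ∂u_i/∂c_i = α_i − c_i = 0, so c_i* = α_i.
NE contributions = (2.2, 4.4, 3.5, 5); G = 15.1.
u_1 = α_1·G − ½·(c_1)² = 2.2·15.1 − ½·2.2² = 30.8.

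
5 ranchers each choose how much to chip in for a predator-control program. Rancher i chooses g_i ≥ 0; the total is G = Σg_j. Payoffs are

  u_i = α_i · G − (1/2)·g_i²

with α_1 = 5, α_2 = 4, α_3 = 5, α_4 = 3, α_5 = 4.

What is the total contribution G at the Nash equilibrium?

Rancher i's FOC: ∂u_i/∂g_i = α_i − g_i = 0, so g_i* = α_i.
NE contributions = (5, 4, 5, 3, 4); G = 21.

21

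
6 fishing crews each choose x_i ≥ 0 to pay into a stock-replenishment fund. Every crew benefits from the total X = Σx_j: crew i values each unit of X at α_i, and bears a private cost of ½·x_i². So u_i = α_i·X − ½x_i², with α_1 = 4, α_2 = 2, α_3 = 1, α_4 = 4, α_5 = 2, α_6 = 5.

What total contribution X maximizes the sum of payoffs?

108

Planner FOC: ∂(Σu_j)/∂x_i = (Σα_j) − x_i = 0, so x_i^SO = Σα_j = 18 for every i; X^SO = 108.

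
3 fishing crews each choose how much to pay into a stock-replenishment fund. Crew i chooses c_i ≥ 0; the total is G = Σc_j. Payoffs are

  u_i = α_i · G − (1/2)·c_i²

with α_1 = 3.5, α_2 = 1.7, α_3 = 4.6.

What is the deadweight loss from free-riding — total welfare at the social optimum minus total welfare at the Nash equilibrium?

Crew i's FOC: ∂u_i/∂c_i = α_i − c_i = 0, so c_i* = α_i.
NE contributions = (3.5, 1.7, 4.6); G = 9.8.
W^NE = (Σα)·G − ½Σα_i² = 9.8² − ½·36.3 = 77.89.
Planner sets c_i = Σα_j = 9.8 for every i, so G^SO = 3·9.8 = 29.4.
W^SO = (Σα)·G^SO − ½·3·(Σα)² = (3/2)·9.8² = 144.06.
Deadweight loss = W^SO − W^NE = 66.17.

66.17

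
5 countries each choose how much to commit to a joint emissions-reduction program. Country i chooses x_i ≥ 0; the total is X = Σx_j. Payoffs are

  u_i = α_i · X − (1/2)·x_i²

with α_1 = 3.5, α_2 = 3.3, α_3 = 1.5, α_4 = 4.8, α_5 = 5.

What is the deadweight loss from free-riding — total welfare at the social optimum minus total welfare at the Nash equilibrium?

Country i's FOC: ∂u_i/∂x_i = α_i − x_i = 0, so x_i* = α_i.
NE contributions = (3.5, 3.3, 1.5, 4.8, 5); X = 18.1.
W^NE = (Σα)·X − ½Σα_i² = 18.1² − ½·73.43 = 290.895.
Planner sets x_i = Σα_j = 18.1 for every i, so X^SO = 5·18.1 = 90.5.
W^SO = (Σα)·X^SO − ½·5·(Σα)² = (5/2)·18.1² = 819.025.
Deadweight loss = W^SO − W^NE = 528.13.

528.13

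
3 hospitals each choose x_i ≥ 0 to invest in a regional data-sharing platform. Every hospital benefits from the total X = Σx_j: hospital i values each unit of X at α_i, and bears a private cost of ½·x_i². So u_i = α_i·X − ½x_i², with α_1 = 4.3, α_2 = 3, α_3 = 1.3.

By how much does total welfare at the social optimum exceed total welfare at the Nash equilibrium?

51.57

Hospital i's FOC: ∂u_i/∂x_i = α_i − x_i = 0, so x_i* = α_i.
NE contributions = (4.3, 3, 1.3); X = 8.6.
W^NE = (Σα)·X − ½Σα_i² = 8.6² − ½·29.18 = 59.37.
Planner sets x_i = Σα_j = 8.6 for every i, so X^SO = 3·8.6 = 25.8.
W^SO = (Σα)·X^SO − ½·3·(Σα)² = (3/2)·8.6² = 110.94.
Deadweight loss = W^SO − W^NE = 51.57.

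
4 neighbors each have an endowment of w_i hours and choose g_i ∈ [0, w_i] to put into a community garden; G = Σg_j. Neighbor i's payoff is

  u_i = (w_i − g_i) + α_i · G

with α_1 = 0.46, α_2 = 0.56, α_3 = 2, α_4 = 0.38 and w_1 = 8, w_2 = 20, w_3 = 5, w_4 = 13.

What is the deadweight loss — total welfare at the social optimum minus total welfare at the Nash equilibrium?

98.4

∂u_i/∂g_i = α_i − 1, so neighbor i contributes w_i if α_i > 1, else 0.
α_i > 1 for i ∈ {3}; NE contributions (0, 0, 5, 0), G = 5.
W^NE = Σw_i − G^NE + (Σα_i)·G^NE = 46 + 2.4·5 = 58.
Planner: ∂(Σu_j)/∂g_i = Σα_j − 1 = 2.4 > 0, so everyone contributes w_i; G^SO = 46, W^SO = 46 + 2.4·46 = 156.4.
Deadweight loss = 98.4.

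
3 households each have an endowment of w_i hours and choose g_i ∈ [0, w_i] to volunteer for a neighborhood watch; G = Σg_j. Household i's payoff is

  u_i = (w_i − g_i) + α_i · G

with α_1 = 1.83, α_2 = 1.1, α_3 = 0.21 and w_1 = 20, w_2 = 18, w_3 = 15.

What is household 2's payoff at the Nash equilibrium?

41.8

∂u_i/∂g_i = α_i − 1, so household i contributes w_i if α_i > 1, else 0.
α_i > 1 for i ∈ {1, 2}; NE contributions (20, 18, 0), G = 38.
u_2 = (18 − 18) + 1.1·38 = 41.8.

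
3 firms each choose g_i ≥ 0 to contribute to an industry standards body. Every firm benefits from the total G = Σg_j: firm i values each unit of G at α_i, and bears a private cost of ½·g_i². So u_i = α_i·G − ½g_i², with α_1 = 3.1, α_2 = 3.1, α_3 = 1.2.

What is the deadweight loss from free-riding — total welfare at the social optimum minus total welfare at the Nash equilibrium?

37.71

Firm i's FOC: ∂u_i/∂g_i = α_i − g_i = 0, so g_i* = α_i.
NE contributions = (3.1, 3.1, 1.2); G = 7.4.
W^NE = (Σα)·G − ½Σα_i² = 7.4² − ½·20.66 = 44.43.
Planner sets g_i = Σα_j = 7.4 for every i, so G^SO = 3·7.4 = 22.2.
W^SO = (Σα)·G^SO − ½·3·(Σα)² = (3/2)·7.4² = 82.14.
Deadweight loss = W^SO − W^NE = 37.71.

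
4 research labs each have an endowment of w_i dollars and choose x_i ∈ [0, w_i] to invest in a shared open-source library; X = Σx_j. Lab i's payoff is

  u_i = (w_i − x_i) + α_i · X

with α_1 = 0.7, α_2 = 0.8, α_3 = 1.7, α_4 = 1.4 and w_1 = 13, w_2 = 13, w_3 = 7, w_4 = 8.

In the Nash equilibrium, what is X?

15

∂u_i/∂x_i = α_i − 1, so lab i contributes w_i if α_i > 1, else 0.
α_i > 1 for i ∈ {3, 4}; NE contributions (0, 0, 7, 8), X = 15.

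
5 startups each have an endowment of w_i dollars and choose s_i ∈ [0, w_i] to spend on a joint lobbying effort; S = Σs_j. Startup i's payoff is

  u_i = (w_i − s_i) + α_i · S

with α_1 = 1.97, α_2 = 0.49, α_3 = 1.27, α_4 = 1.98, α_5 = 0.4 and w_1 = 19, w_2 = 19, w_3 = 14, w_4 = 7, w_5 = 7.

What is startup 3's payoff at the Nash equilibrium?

50.8

∂u_i/∂s_i = α_i − 1, so startup i contributes w_i if α_i > 1, else 0.
α_i > 1 for i ∈ {1, 3, 4}; NE contributions (19, 0, 14, 7, 0), S = 40.
u_3 = (14 − 14) + 1.27·40 = 50.8.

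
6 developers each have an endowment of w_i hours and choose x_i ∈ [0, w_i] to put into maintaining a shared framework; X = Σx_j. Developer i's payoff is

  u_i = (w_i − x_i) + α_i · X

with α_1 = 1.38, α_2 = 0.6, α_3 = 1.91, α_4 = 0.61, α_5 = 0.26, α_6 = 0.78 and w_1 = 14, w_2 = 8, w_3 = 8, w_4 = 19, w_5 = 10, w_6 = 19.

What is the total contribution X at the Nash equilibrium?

22

∂u_i/∂x_i = α_i − 1, so developer i contributes w_i if α_i > 1, else 0.
α_i > 1 for i ∈ {1, 3}; NE contributions (14, 0, 8, 0, 0, 0), X = 22.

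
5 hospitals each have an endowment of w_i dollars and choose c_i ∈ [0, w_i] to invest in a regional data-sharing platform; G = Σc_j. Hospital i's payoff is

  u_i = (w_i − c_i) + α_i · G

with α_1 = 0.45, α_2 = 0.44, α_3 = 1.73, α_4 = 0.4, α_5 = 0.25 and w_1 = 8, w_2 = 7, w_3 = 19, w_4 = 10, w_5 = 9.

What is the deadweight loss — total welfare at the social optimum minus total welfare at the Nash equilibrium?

∂u_i/∂c_i = α_i − 1, so hospital i contributes w_i if α_i > 1, else 0.
α_i > 1 for i ∈ {3}; NE contributions (0, 0, 19, 0, 0), G = 19.
W^NE = Σw_i − G^NE + (Σα_i)·G^NE = 53 + 2.27·19 = 96.13.
Planner: ∂(Σu_j)/∂c_i = Σα_j − 1 = 2.27 > 0, so everyone contributes w_i; G^SO = 53, W^SO = 53 + 2.27·53 = 173.31.
Deadweight loss = 77.18.

77.18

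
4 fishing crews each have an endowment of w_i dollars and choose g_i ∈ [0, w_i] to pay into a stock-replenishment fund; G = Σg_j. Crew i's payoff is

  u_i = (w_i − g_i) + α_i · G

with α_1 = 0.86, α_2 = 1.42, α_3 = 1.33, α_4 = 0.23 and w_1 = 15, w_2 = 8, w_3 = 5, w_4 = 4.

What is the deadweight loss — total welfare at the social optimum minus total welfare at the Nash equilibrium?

53.96

∂u_i/∂g_i = α_i − 1, so crew i contributes w_i if α_i > 1, else 0.
α_i > 1 for i ∈ {2, 3}; NE contributions (0, 8, 5, 0), G = 13.
W^NE = Σw_i − G^NE + (Σα_i)·G^NE = 32 + 2.84·13 = 68.92.
Planner: ∂(Σu_j)/∂g_i = Σα_j − 1 = 2.84 > 0, so everyone contributes w_i; G^SO = 32, W^SO = 32 + 2.84·32 = 122.88.
Deadweight loss = 53.96.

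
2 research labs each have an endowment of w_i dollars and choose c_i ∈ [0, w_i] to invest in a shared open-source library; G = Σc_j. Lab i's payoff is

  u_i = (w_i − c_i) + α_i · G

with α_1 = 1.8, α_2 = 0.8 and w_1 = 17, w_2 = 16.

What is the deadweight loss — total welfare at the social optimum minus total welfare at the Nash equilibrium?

∂u_i/∂c_i = α_i − 1, so lab i contributes w_i if α_i > 1, else 0.
α_i > 1 for i ∈ {1}; NE contributions (17, 0), G = 17.
W^NE = Σw_i − G^NE + (Σα_i)·G^NE = 33 + 1.6·17 = 60.2.
Planner: ∂(Σu_j)/∂c_i = Σα_j − 1 = 1.6 > 0, so everyone contributes w_i; G^SO = 33, W^SO = 33 + 1.6·33 = 85.8.
Deadweight loss = 25.6.

25.6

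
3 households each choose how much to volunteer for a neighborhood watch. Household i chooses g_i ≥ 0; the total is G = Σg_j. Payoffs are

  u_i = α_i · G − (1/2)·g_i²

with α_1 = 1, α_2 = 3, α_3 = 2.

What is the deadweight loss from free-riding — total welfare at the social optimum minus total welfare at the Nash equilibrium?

25

Household i's FOC: ∂u_i/∂g_i = α_i − g_i = 0, so g_i* = α_i.
NE contributions = (1, 3, 2); G = 6.
W^NE = (Σα)·G − ½Σα_i² = 6² − ½·14 = 29.
Planner sets g_i = Σα_j = 6 for every i, so G^SO = 3·6 = 18.
W^SO = (Σα)·G^SO − ½·3·(Σα)² = (3/2)·6² = 54.
Deadweight loss = W^SO − W^NE = 25.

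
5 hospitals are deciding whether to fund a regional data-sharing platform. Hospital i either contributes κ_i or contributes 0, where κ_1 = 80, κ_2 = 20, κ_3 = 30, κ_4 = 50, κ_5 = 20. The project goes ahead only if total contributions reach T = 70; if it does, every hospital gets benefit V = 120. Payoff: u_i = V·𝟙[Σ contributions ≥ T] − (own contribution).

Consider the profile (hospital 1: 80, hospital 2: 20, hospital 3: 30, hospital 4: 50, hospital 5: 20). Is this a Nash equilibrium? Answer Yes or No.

Total = 200 ≥ 70: provided.
Hospital 1 (pledges 80, payoff 40): dropping to 0 → total 120, payoff 120. Profitable deviation.

No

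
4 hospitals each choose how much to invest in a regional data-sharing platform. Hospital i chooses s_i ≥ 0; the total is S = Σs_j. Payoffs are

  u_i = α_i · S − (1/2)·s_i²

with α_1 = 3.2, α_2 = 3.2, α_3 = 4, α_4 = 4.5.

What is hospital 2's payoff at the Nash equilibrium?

42.56

Hospital i's FOC: ∂u_i/∂s_i = α_i − s_i = 0, so s_i* = α_i.
NE contributions = (3.2, 3.2, 4, 4.5); S = 14.9.
u_2 = α_2·S − ½·(s_2)² = 3.2·14.9 − ½·3.2² = 42.56.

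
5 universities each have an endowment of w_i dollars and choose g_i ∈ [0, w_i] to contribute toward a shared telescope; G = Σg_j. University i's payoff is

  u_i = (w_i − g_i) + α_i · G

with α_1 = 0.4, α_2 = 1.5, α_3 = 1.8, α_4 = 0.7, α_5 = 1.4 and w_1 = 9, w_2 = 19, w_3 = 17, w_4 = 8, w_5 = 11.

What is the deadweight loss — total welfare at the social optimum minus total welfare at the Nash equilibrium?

81.6

∂u_i/∂g_i = α_i − 1, so university i contributes w_i if α_i > 1, else 0.
α_i > 1 for i ∈ {2, 3, 5}; NE contributions (0, 19, 17, 0, 11), G = 47.
W^NE = Σw_i − G^NE + (Σα_i)·G^NE = 64 + 4.8·47 = 289.6.
Planner: ∂(Σu_j)/∂g_i = Σα_j − 1 = 4.8 > 0, so everyone contributes w_i; G^SO = 64, W^SO = 64 + 4.8·64 = 371.2.
Deadweight loss = 81.6.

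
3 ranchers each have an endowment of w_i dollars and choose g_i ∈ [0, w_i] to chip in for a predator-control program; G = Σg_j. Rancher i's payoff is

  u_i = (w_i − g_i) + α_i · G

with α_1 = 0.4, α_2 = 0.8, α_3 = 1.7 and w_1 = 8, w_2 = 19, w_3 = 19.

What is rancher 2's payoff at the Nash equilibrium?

∂u_i/∂g_i = α_i − 1, so rancher i contributes w_i if α_i > 1, else 0.
α_i > 1 for i ∈ {3}; NE contributions (0, 0, 19), G = 19.
u_2 = (19 − 0) + 0.8·19 = 34.2.

34.2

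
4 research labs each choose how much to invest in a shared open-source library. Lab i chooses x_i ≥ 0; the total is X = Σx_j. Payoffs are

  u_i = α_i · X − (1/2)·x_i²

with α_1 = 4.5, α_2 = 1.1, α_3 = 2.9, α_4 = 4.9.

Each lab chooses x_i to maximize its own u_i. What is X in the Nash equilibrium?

Lab i's FOC: ∂u_i/∂x_i = α_i − x_i = 0, so x_i* = α_i.
NE contributions = (4.5, 1.1, 2.9, 4.9); X = 13.4.

13.4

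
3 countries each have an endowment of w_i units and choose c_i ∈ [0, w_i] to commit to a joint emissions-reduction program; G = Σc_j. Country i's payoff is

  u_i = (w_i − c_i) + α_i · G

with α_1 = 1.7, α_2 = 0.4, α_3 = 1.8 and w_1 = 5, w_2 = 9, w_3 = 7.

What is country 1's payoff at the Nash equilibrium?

∂u_i/∂c_i = α_i − 1, so country i contributes w_i if α_i > 1, else 0.
α_i > 1 for i ∈ {1, 3}; NE contributions (5, 0, 7), G = 12.
u_1 = (5 − 5) + 1.7·12 = 20.4.

20.4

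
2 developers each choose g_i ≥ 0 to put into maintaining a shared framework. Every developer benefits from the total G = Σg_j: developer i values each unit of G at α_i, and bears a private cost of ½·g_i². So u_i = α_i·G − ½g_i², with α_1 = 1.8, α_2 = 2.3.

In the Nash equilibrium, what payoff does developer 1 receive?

5.76

Developer i's FOC: ∂u_i/∂g_i = α_i − g_i = 0, so g_i* = α_i.
NE contributions = (1.8, 2.3); G = 4.1.
u_1 = α_1·G − ½·(g_1)² = 1.8·4.1 − ½·1.8² = 5.76.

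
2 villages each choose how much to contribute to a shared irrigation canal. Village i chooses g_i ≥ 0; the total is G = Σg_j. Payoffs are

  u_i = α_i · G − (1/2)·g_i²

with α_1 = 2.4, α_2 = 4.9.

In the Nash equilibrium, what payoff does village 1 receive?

14.64

Village i's FOC: ∂u_i/∂g_i = α_i − g_i = 0, so g_i* = α_i.
NE contributions = (2.4, 4.9); G = 7.3.
u_1 = α_1·G − ½·(g_1)² = 2.4·7.3 − ½·2.4² = 14.64.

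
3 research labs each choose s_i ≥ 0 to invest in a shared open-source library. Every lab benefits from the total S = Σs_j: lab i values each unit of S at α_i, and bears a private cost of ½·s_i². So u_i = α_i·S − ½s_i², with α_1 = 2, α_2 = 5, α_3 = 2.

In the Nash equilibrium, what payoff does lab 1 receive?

Lab i's FOC: ∂u_i/∂s_i = α_i − s_i = 0, so s_i* = α_i.
NE contributions = (2, 5, 2); S = 9.
u_1 = α_1·S − ½·(s_1)² = 2·9 − ½·2² = 16.

16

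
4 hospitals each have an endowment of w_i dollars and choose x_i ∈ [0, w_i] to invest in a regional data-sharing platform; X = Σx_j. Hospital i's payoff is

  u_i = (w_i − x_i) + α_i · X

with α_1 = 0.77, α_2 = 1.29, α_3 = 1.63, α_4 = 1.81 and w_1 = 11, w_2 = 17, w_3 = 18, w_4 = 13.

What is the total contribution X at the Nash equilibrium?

∂u_i/∂x_i = α_i − 1, so hospital i contributes w_i if α_i > 1, else 0.
α_i > 1 for i ∈ {2, 3, 4}; NE contributions (0, 17, 18, 13), X = 48.

48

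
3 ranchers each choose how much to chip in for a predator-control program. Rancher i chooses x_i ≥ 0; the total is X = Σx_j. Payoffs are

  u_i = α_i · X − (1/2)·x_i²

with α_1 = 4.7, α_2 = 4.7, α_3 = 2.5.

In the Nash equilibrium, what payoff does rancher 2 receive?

44.885

Rancher i's FOC: ∂u_i/∂x_i = α_i − x_i = 0, so x_i* = α_i.
NE contributions = (4.7, 4.7, 2.5); X = 11.9.
u_2 = α_2·X − ½·(x_2)² = 4.7·11.9 − ½·4.7² = 44.885.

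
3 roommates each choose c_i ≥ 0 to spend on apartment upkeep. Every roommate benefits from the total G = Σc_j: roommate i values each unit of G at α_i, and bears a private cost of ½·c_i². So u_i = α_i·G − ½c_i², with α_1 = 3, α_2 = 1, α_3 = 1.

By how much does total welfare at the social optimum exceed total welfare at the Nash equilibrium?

18

Roommate i's FOC: ∂u_i/∂c_i = α_i − c_i = 0, so c_i* = α_i.
NE contributions = (3, 1, 1); G = 5.
W^NE = (Σα)·G − ½Σα_i² = 5² − ½·11 = 19.5.
Planner sets c_i = Σα_j = 5 for every i, so G^SO = 3·5 = 15.
W^SO = (Σα)·G^SO − ½·3·(Σα)² = (3/2)·5² = 37.5.
Deadweight loss = W^SO − W^NE = 18.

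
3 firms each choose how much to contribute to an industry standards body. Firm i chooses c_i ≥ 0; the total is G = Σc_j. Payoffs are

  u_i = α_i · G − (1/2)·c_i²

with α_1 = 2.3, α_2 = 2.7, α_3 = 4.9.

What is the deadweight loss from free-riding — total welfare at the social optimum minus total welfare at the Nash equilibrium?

Firm i's FOC: ∂u_i/∂c_i = α_i − c_i = 0, so c_i* = α_i.
NE contributions = (2.3, 2.7, 4.9); G = 9.9.
W^NE = (Σα)·G − ½Σα_i² = 9.9² − ½·36.59 = 79.715.
Planner sets c_i = Σα_j = 9.9 for every i, so G^SO = 3·9.9 = 29.7.
W^SO = (Σα)·G^SO − ½·3·(Σα)² = (3/2)·9.9² = 147.015.
Deadweight loss = W^SO − W^NE = 67.3.

67.3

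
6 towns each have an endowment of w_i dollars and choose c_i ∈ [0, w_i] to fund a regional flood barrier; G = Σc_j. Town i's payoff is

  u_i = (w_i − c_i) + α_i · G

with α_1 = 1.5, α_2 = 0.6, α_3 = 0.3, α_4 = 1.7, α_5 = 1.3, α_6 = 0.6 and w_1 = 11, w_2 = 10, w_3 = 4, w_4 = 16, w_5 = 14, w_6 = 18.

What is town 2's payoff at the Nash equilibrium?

∂u_i/∂c_i = α_i − 1, so town i contributes w_i if α_i > 1, else 0.
α_i > 1 for i ∈ {1, 4, 5}; NE contributions (11, 0, 0, 16, 14, 0), G = 41.
u_2 = (10 − 0) + 0.6·41 = 34.6.

34.6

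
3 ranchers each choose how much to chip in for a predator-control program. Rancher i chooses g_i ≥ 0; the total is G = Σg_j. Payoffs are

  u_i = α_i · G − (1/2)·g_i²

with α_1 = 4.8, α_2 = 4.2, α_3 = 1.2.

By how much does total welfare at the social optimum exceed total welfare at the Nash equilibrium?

73.08

Rancher i's FOC: ∂u_i/∂g_i = α_i − g_i = 0, so g_i* = α_i.
NE contributions = (4.8, 4.2, 1.2); G = 10.2.
W^NE = (Σα)·G − ½Σα_i² = 10.2² − ½·42.12 = 82.98.
Planner sets g_i = Σα_j = 10.2 for every i, so G^SO = 3·10.2 = 30.6.
W^SO = (Σα)·G^SO − ½·3·(Σα)² = (3/2)·10.2² = 156.06.
Deadweight loss = W^SO − W^NE = 73.08.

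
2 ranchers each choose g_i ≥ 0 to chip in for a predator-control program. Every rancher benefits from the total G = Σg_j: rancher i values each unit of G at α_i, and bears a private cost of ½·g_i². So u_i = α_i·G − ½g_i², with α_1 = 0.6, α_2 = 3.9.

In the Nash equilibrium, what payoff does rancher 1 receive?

2.52

Rancher i's FOC: ∂u_i/∂g_i = α_i − g_i = 0, so g_i* = α_i.
NE contributions = (0.6, 3.9); G = 4.5.
u_1 = α_1·G − ½·(g_1)² = 0.6·4.5 − ½·0.6² = 2.52.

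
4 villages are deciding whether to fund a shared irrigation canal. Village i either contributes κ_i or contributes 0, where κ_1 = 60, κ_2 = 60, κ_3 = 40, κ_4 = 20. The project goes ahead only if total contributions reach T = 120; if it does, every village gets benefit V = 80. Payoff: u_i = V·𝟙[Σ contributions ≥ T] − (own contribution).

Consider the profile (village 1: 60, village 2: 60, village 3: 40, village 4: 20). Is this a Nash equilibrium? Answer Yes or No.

Total = 180 ≥ 120: provided.
Village 1 (pledges 60, payoff 20): dropping to 0 → total 120, payoff 80. Profitable deviation.

No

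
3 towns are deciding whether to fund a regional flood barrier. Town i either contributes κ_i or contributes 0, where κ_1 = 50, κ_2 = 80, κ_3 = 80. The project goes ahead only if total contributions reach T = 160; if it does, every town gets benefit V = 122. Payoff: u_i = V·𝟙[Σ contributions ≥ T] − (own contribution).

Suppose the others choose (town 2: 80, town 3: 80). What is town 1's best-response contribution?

Others' total = 160 ≥ 160; contributing adds cost 50 for no extra benefit.
Best response: 0.

0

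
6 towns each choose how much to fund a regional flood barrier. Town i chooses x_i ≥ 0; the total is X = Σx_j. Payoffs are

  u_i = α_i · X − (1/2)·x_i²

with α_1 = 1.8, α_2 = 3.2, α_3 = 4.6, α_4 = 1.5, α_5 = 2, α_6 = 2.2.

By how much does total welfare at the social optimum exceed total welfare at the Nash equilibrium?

Town i's FOC: ∂u_i/∂x_i = α_i − x_i = 0, so x_i* = α_i.
NE contributions = (1.8, 3.2, 4.6, 1.5, 2, 2.2); X = 15.3.
W^NE = (Σα)·X − ½Σα_i² = 15.3² − ½·45.73 = 211.225.
Planner sets x_i = Σα_j = 15.3 for every i, so X^SO = 6·15.3 = 91.8.
W^SO = (Σα)·X^SO − ½·6·(Σα)² = (6/2)·15.3² = 702.27.
Deadweight loss = W^SO − W^NE = 491.045.

491.045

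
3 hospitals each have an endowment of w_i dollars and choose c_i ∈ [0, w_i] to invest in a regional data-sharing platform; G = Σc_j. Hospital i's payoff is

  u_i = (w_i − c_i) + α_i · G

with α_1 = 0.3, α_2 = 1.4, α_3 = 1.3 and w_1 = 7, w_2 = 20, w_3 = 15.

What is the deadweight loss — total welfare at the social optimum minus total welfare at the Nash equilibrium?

14

∂u_i/∂c_i = α_i − 1, so hospital i contributes w_i if α_i > 1, else 0.
α_i > 1 for i ∈ {2, 3}; NE contributions (0, 20, 15), G = 35.
W^NE = Σw_i − G^NE + (Σα_i)·G^NE = 42 + 2·35 = 112.
Planner: ∂(Σu_j)/∂c_i = Σα_j − 1 = 2 > 0, so everyone contributes w_i; G^SO = 42, W^SO = 42 + 2·42 = 126.
Deadweight loss = 14.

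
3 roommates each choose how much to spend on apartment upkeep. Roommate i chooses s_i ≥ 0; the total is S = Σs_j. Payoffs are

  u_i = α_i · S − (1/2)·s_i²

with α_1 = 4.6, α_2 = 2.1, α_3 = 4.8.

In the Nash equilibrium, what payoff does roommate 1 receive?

Roommate i's FOC: ∂u_i/∂s_i = α_i − s_i = 0, so s_i* = α_i.
NE contributions = (4.6, 2.1, 4.8); S = 11.5.
u_1 = α_1·S − ½·(s_1)² = 4.6·11.5 − ½·4.6² = 42.32.

42.32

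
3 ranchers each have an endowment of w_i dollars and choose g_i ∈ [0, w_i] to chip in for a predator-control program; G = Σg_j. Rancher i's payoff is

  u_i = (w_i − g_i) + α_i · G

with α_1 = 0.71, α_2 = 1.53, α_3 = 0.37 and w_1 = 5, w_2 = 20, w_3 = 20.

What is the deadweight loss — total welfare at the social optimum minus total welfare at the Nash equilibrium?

∂u_i/∂g_i = α_i − 1, so rancher i contributes w_i if α_i > 1, else 0.
α_i > 1 for i ∈ {2}; NE contributions (0, 20, 0), G = 20.
W^NE = Σw_i − G^NE + (Σα_i)·G^NE = 45 + 1.61·20 = 77.2.
Planner: ∂(Σu_j)/∂g_i = Σα_j − 1 = 1.61 > 0, so everyone contributes w_i; G^SO = 45, W^SO = 45 + 1.61·45 = 117.45.
Deadweight loss = 40.25.

40.25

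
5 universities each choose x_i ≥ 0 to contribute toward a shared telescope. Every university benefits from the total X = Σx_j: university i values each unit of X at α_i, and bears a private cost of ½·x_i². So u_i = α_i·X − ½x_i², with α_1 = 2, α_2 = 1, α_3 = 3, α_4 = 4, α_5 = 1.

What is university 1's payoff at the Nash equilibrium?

20

University i's FOC: ∂u_i/∂x_i = α_i − x_i = 0, so x_i* = α_i.
NE contributions = (2, 1, 3, 4, 1); X = 11.
u_1 = α_1·X − ½·(x_1)² = 2·11 − ½·2² = 20.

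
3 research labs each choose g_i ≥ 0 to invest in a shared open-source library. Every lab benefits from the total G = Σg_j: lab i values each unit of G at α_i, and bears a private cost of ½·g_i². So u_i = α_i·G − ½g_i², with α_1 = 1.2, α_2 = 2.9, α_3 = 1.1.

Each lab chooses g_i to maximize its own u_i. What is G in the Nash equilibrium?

5.2

Lab i's FOC: ∂u_i/∂g_i = α_i − g_i = 0, so g_i* = α_i.
NE contributions = (1.2, 2.9, 1.1); G = 5.2.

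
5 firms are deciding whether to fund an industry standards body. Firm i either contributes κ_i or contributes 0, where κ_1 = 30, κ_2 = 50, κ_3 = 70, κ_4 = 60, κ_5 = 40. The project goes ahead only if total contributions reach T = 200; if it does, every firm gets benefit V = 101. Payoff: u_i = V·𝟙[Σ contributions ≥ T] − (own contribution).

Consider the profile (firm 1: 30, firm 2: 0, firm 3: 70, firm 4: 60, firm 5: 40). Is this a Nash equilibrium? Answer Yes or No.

Total = 200 ≥ 200: provided.
Firm 1 (pledges 30, payoff 71): dropping to 0 → total 170, payoff 0. No gain.
Firm 2 (pledges 0, payoff 101): pledging 50 → total 250, payoff 51. No gain.
Firm 3 (pledges 70, payoff 31): dropping to 0 → total 130, payoff 0. No gain.
Firm 4 (pledges 60, payoff 41): dropping to 0 → total 140, payoff 0. No gain.
Firm 5 (pledges 40, payoff 61): dropping to 0 → total 160, payoff 0. No gain.

Yes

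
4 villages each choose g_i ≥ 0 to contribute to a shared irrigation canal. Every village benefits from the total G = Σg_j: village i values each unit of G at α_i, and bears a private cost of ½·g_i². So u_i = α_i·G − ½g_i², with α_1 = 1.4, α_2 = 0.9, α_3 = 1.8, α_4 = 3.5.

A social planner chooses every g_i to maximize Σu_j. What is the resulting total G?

Planner FOC: ∂(Σu_j)/∂g_i = (Σα_j) − g_i = 0, so g_i^SO = Σα_j = 7.6 for every i; G^SO = 30.4.

30.4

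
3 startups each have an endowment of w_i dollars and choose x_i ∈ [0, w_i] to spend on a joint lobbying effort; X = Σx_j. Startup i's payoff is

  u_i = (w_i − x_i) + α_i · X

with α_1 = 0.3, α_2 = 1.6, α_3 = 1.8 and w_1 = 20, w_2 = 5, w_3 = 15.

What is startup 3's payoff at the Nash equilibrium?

36

∂u_i/∂x_i = α_i − 1, so startup i contributes w_i if α_i > 1, else 0.
α_i > 1 for i ∈ {2, 3}; NE contributions (0, 5, 15), X = 20.
u_3 = (15 − 15) + 1.8·20 = 36.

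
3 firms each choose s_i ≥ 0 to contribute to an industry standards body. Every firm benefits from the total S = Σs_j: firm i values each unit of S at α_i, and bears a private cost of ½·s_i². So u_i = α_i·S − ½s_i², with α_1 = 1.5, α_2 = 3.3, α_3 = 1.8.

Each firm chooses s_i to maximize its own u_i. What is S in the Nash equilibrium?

Firm i's FOC: ∂u_i/∂s_i = α_i − s_i = 0, so s_i* = α_i.
NE contributions = (1.5, 3.3, 1.8); S = 6.6.

6.6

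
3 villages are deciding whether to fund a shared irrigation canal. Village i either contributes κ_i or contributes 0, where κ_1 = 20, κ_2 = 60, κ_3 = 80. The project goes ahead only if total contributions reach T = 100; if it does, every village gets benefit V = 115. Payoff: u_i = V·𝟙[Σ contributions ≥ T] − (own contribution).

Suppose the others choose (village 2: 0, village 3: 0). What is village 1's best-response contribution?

Others' total = 0. Even contributing 20 gives 20 < 100: no benefit either way.
Best response: 0.

0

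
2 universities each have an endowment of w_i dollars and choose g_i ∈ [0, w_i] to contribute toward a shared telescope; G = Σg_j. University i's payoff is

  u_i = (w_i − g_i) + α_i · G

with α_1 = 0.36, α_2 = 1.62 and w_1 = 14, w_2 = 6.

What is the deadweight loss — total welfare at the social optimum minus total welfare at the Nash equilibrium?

13.72

∂u_i/∂g_i = α_i − 1, so university i contributes w_i if α_i > 1, else 0.
α_i > 1 for i ∈ {2}; NE contributions (0, 6), G = 6.
W^NE = Σw_i − G^NE + (Σα_i)·G^NE = 20 + 0.98·6 = 25.88.
Planner: ∂(Σu_j)/∂g_i = Σα_j − 1 = 0.98 > 0, so everyone contributes w_i; G^SO = 20, W^SO = 20 + 0.98·20 = 39.6.
Deadweight loss = 13.72.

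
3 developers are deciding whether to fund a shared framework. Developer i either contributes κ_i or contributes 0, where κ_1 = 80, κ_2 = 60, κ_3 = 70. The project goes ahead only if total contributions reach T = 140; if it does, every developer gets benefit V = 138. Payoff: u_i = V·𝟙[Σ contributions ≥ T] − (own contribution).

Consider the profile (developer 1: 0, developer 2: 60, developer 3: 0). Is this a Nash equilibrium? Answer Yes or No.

No

Total = 60 < 140: not provided.
Developer 1 (pledges 0, payoff 0): pledging 80 → total 140, payoff 58. Profitable deviation.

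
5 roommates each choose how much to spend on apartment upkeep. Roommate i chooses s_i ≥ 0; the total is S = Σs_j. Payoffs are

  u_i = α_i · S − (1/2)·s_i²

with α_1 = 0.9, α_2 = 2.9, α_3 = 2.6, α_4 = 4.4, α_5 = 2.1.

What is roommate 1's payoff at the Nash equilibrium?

Roommate i's FOC: ∂u_i/∂s_i = α_i − s_i = 0, so s_i* = α_i.
NE contributions = (0.9, 2.9, 2.6, 4.4, 2.1); S = 12.9.
u_1 = α_1·S − ½·(s_1)² = 0.9·12.9 − ½·0.9² = 11.205.

11.205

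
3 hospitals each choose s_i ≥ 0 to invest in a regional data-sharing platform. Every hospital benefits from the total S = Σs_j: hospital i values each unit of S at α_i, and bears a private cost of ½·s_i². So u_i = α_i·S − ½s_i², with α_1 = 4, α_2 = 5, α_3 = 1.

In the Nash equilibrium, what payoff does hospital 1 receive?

32

Hospital i's FOC: ∂u_i/∂s_i = α_i − s_i = 0, so s_i* = α_i.
NE contributions = (4, 5, 1); S = 10.
u_1 = α_1·S − ½·(s_1)² = 4·10 − ½·4² = 32.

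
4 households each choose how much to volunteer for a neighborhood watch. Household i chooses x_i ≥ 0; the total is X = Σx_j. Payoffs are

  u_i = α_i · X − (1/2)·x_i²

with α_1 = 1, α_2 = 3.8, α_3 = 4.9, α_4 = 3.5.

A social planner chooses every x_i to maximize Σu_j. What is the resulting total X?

52.8

Planner FOC: ∂(Σu_j)/∂x_i = (Σα_j) − x_i = 0, so x_i^SO = Σα_j = 13.2 for every i; X^SO = 52.8.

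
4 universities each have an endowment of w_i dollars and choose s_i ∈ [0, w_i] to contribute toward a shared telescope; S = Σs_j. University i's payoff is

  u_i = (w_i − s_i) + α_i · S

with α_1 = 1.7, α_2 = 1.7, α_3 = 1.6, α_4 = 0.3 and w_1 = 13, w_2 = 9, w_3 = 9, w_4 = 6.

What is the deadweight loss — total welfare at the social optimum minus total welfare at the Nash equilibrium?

25.8

∂u_i/∂s_i = α_i − 1, so university i contributes w_i if α_i > 1, else 0.
α_i > 1 for i ∈ {1, 2, 3}; NE contributions (13, 9, 9, 0), S = 31.
W^NE = Σw_i − S^NE + (Σα_i)·S^NE = 37 + 4.3·31 = 170.3.
Planner: ∂(Σu_j)/∂s_i = Σα_j − 1 = 4.3 > 0, so everyone contributes w_i; S^SO = 37, W^SO = 37 + 4.3·37 = 196.1.
Deadweight loss = 25.8.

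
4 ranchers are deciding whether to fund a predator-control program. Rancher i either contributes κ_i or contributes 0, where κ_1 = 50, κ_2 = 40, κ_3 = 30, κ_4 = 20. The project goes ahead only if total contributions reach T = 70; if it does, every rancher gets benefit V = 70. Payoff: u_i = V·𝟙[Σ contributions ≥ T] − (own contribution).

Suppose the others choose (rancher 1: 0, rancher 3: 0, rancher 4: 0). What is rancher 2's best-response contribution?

Others' total = 0. Even contributing 40 gives 40 < 70: no benefit either way.
Best response: 0.

0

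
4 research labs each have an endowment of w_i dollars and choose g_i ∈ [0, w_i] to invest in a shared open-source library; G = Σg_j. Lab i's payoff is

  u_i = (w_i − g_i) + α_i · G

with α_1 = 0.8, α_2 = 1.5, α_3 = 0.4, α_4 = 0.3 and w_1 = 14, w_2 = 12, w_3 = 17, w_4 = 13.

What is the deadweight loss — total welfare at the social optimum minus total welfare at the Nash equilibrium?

∂u_i/∂g_i = α_i − 1, so lab i contributes w_i if α_i > 1, else 0.
α_i > 1 for i ∈ {2}; NE contributions (0, 12, 0, 0), G = 12.
W^NE = Σw_i − G^NE + (Σα_i)·G^NE = 56 + 2·12 = 80.
Planner: ∂(Σu_j)/∂g_i = Σα_j − 1 = 2 > 0, so everyone contributes w_i; G^SO = 56, W^SO = 56 + 2·56 = 168.
Deadweight loss = 88.

88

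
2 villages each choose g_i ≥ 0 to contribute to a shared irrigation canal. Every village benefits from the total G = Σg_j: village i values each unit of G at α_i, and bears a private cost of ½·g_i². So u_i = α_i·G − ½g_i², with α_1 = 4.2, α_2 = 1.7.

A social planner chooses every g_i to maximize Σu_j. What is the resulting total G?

11.8

Planner FOC: ∂(Σu_j)/∂g_i = (Σα_j) − g_i = 0, so g_i^SO = Σα_j = 5.9 for every i; G^SO = 11.8.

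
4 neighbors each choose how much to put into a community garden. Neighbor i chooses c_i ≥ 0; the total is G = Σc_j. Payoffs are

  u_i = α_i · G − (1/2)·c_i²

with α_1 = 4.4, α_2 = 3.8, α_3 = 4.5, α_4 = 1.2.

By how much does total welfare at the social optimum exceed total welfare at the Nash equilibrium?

Neighbor i's FOC: ∂u_i/∂c_i = α_i − c_i = 0, so c_i* = α_i.
NE contributions = (4.4, 3.8, 4.5, 1.2); G = 13.9.
W^NE = (Σα)·G − ½Σα_i² = 13.9² − ½·55.49 = 165.465.
Planner sets c_i = Σα_j = 13.9 for every i, so G^SO = 4·13.9 = 55.6.
W^SO = (Σα)·G^SO − ½·4·(Σα)² = (4/2)·13.9² = 386.42.
Deadweight loss = W^SO − W^NE = 220.955.

220.955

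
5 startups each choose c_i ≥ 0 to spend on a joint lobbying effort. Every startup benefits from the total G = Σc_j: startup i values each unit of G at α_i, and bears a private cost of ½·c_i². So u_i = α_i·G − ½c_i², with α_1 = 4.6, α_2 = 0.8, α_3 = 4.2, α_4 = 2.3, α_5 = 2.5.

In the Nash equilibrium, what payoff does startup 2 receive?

Startup i's FOC: ∂u_i/∂c_i = α_i − c_i = 0, so c_i* = α_i.
NE contributions = (4.6, 0.8, 4.2, 2.3, 2.5); G = 14.4.
u_2 = α_2·G − ½·(c_2)² = 0.8·14.4 − ½·0.8² = 11.2.

11.2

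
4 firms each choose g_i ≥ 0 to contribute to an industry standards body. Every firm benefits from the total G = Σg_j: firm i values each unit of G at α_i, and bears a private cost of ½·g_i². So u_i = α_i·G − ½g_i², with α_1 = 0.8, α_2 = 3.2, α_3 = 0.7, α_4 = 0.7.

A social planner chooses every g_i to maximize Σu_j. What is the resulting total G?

21.6

Planner FOC: ∂(Σu_j)/∂g_i = (Σα_j) − g_i = 0, so g_i^SO = Σα_j = 5.4 for every i; G^SO = 21.6.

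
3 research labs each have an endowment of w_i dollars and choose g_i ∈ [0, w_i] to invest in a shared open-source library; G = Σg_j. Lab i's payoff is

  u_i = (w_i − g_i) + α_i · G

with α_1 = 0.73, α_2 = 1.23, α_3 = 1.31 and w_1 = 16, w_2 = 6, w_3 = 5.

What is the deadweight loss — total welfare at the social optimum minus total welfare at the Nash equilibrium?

∂u_i/∂g_i = α_i − 1, so lab i contributes w_i if α_i > 1, else 0.
α_i > 1 for i ∈ {2, 3}; NE contributions (0, 6, 5), G = 11.
W^NE = Σw_i − G^NE + (Σα_i)·G^NE = 27 + 2.27·11 = 51.97.
Planner: ∂(Σu_j)/∂g_i = Σα_j − 1 = 2.27 > 0, so everyone contributes w_i; G^SO = 27, W^SO = 27 + 2.27·27 = 88.29.
Deadweight loss = 36.32.

36.32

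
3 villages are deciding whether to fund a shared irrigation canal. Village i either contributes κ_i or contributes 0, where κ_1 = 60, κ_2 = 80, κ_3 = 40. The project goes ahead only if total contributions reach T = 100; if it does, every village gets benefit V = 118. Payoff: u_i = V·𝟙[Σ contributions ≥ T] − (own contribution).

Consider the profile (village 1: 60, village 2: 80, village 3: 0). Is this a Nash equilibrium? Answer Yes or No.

Yes

Total = 140 ≥ 100: provided.
Village 1 (pledges 60, payoff 58): dropping to 0 → total 80, payoff 0. No gain.
Village 2 (pledges 80, payoff 38): dropping to 0 → total 60, payoff 0. No gain.
Village 3 (pledges 0, payoff 118): pledging 40 → total 180, payoff 78. No gain.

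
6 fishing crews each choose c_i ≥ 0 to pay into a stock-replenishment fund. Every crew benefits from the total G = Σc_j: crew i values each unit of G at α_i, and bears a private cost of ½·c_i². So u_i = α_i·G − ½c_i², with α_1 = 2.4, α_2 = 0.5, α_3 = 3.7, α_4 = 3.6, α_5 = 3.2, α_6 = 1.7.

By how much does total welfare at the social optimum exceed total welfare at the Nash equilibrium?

Crew i's FOC: ∂u_i/∂c_i = α_i − c_i = 0, so c_i* = α_i.
NE contributions = (2.4, 0.5, 3.7, 3.6, 3.2, 1.7); G = 15.1.
W^NE = (Σα)·G − ½Σα_i² = 15.1² − ½·45.79 = 205.115.
Planner sets c_i = Σα_j = 15.1 for every i, so G^SO = 6·15.1 = 90.6.
W^SO = (Σα)·G^SO − ½·6·(Σα)² = (6/2)·15.1² = 684.03.
Deadweight loss = W^SO − W^NE = 478.915.

478.915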